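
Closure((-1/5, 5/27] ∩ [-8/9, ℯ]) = [-1/5, 5/27]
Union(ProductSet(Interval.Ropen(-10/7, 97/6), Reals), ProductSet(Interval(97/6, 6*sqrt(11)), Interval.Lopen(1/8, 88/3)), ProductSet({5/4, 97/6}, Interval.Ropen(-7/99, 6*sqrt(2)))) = Union(ProductSet({5/4, 97/6}, Interval.Ropen(-7/99, 6*sqrt(2))), ProductSet(Interval.Ropen(-10/7, 97/6), Reals), ProductSet(Interval(97/6, 6*sqrt(11)), Interval.Lopen(1/8, 88/3)))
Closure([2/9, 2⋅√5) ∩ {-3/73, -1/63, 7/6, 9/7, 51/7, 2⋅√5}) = {7/6, 9/7}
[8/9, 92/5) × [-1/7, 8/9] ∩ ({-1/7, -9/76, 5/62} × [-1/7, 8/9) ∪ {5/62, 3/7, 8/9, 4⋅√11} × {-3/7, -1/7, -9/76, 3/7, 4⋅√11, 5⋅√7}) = {8/9, 4⋅√11} × {-1/7, -9/76, 3/7}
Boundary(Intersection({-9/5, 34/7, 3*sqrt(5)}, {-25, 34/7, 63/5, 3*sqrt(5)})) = {34/7, 3*sqrt(5)}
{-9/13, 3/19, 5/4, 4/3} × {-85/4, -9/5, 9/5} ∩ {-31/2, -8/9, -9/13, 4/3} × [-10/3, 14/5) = {-9/13, 4/3} × {-9/5, 9/5}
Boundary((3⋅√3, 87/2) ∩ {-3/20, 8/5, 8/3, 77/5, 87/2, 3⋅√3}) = {77/5}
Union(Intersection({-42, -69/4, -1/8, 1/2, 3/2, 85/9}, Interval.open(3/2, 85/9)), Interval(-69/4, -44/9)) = Interval(-69/4, -44/9)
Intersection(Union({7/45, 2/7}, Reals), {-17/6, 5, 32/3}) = {-17/6, 5, 32/3}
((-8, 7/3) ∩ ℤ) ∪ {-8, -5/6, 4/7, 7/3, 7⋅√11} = {-8, -5/6, 4/7, 7/3, 7⋅√11} ∪ {-7, -6, …, 2}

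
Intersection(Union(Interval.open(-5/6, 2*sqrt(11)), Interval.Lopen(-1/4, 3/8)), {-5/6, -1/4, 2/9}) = {-1/4, 2/9}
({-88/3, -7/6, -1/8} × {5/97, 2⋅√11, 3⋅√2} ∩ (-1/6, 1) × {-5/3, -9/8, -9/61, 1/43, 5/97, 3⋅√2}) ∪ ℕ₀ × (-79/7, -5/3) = (ℕ₀ × (-79/7, -5/3)) ∪ ({-1/8} × {5/97, 3⋅√2})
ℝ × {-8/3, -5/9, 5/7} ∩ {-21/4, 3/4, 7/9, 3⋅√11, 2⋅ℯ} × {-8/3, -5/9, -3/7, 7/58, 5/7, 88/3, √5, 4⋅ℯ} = {-21/4, 3/4, 7/9, 3⋅√11, 2⋅ℯ} × {-8/3, -5/9, 5/7}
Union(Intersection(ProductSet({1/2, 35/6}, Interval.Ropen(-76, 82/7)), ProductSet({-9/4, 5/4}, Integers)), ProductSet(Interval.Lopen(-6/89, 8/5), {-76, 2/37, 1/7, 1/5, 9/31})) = ProductSet(Interval.Lopen(-6/89, 8/5), {-76, 2/37, 1/7, 1/5, 9/31})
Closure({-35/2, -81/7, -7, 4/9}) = {-35/2, -81/7, -7, 4/9}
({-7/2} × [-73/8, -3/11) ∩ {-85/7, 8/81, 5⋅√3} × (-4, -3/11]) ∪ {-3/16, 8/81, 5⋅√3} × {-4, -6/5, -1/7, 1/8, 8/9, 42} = {-3/16, 8/81, 5⋅√3} × {-4, -6/5, -1/7, 1/8, 8/9, 42}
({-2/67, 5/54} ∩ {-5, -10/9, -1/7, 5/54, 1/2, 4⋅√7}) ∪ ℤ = ℤ ∪ {5/54}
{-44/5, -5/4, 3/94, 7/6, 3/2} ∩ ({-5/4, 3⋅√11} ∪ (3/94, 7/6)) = {-5/4}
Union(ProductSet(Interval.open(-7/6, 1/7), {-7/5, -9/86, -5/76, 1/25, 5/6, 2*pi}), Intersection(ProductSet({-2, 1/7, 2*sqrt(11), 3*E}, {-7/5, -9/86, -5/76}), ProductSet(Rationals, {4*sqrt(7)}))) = ProductSet(Interval.open(-7/6, 1/7), {-7/5, -9/86, -5/76, 1/25, 5/6, 2*pi})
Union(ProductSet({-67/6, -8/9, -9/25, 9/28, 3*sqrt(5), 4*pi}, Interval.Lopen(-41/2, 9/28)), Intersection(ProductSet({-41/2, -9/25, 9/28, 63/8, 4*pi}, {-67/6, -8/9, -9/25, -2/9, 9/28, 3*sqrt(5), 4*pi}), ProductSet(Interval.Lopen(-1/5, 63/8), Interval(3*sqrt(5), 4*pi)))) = Union(ProductSet({9/28, 63/8}, {3*sqrt(5), 4*pi}), ProductSet({-67/6, -8/9, -9/25, 9/28, 3*sqrt(5), 4*pi}, Interval.Lopen(-41/2, 9/28)))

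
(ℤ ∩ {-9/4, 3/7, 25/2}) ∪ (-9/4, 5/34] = (-9/4, 5/34]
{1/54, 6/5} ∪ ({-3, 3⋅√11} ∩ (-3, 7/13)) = {1/54, 6/5}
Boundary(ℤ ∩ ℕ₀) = ℕ₀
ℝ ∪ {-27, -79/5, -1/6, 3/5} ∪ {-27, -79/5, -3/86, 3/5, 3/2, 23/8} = ℝ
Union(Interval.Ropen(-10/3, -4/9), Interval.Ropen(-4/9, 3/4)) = Interval.Ropen(-10/3, 3/4)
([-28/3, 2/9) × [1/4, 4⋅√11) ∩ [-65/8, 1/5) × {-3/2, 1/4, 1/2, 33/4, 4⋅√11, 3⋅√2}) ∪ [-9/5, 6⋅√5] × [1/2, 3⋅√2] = ([-65/8, 1/5) × {1/4, 1/2, 33/4, 3⋅√2}) ∪ ([-9/5, 6⋅√5] × [1/2, 3⋅√2])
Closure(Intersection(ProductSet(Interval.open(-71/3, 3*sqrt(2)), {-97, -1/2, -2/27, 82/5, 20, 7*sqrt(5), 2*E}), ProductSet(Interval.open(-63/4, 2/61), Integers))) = ProductSet(Interval(-63/4, 2/61), {-97, 20})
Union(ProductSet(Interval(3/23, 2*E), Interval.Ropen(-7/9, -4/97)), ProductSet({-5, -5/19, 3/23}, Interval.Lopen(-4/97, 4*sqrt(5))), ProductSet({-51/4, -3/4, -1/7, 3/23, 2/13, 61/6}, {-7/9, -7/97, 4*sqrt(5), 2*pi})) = Union(ProductSet({-5, -5/19, 3/23}, Interval.Lopen(-4/97, 4*sqrt(5))), ProductSet({-51/4, -3/4, -1/7, 3/23, 2/13, 61/6}, {-7/9, -7/97, 4*sqrt(5), 2*pi}), ProductSet(Interval(3/23, 2*E), Interval.Ropen(-7/9, -4/97)))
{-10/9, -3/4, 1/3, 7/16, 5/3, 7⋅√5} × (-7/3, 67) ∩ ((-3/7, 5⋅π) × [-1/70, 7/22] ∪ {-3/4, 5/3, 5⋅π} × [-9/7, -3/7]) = ({-3/4, 5/3} × [-9/7, -3/7]) ∪ ({1/3, 7/16, 5/3, 7⋅√5} × [-1/70, 7/22])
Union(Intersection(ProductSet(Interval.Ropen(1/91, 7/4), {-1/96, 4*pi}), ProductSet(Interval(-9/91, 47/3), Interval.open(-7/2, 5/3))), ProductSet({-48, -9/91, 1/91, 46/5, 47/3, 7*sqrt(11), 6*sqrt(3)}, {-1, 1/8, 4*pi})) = Union(ProductSet({-48, -9/91, 1/91, 46/5, 47/3, 7*sqrt(11), 6*sqrt(3)}, {-1, 1/8, 4*pi}), ProductSet(Interval.Ropen(1/91, 7/4), {-1/96}))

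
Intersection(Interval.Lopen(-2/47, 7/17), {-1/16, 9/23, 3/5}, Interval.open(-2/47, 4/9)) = {9/23}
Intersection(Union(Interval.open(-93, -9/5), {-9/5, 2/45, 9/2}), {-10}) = {-10}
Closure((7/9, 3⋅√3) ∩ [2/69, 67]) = [7/9, 3⋅√3]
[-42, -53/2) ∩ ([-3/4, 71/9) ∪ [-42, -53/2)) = [-42, -53/2)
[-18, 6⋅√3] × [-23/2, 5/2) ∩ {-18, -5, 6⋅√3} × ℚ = {-18, -5, 6⋅√3} × (ℚ ∩ [-23/2, 5/2))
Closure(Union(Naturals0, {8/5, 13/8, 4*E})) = Union({8/5, 13/8, 4*E}, Naturals0)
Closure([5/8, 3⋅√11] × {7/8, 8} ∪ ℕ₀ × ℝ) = (ℕ₀ × ℝ) ∪ ([5/8, 3⋅√11] × {7/8, 8})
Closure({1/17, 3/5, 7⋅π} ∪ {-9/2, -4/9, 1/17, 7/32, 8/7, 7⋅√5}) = {-9/2, -4/9, 1/17, 7/32, 3/5, 8/7, 7⋅√5, 7⋅π}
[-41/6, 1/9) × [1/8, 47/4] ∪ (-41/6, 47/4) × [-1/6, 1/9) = ([-41/6, 1/9) × [1/8, 47/4]) ∪ ((-41/6, 47/4) × [-1/6, 1/9))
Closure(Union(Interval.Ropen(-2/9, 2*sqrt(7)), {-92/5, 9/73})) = Union({-92/5}, Interval(-2/9, 2*sqrt(7)))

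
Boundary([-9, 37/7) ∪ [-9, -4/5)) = {-9, 37/7}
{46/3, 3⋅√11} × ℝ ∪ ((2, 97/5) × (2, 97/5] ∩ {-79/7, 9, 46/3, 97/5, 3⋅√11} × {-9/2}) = {46/3, 3⋅√11} × ℝ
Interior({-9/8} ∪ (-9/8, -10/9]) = (-9/8, -10/9)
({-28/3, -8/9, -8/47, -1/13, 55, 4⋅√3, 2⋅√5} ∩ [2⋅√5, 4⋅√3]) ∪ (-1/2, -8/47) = (-1/2, -8/47) ∪ {4⋅√3, 2⋅√5}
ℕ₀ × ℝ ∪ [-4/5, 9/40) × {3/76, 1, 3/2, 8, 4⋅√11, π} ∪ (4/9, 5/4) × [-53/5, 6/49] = (ℕ₀ × ℝ) ∪ ((4/9, 5/4) × [-53/5, 6/49]) ∪ ([-4/5, 9/40) × {3/76, 1, 3/2, 8, 4⋅√11, π})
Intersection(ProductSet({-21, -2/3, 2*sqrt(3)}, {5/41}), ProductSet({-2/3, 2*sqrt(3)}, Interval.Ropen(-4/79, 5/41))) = EmptySet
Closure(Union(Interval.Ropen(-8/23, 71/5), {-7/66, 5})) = Interval(-8/23, 71/5)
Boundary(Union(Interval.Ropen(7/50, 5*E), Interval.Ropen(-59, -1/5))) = {-59, -1/5, 7/50, 5*E}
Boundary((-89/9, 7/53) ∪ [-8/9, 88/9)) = {-89/9, 88/9}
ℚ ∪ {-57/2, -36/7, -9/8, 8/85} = ℚ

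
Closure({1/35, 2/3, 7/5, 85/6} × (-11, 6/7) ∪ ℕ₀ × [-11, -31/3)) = (ℕ₀ × [-11, -31/3]) ∪ ({1/35, 2/3, 7/5, 85/6} × [-11, 6/7])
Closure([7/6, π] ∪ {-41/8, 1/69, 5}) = {-41/8, 1/69, 5} ∪ [7/6, π]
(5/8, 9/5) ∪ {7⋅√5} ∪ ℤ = ℤ ∪ (5/8, 9/5) ∪ {7⋅√5}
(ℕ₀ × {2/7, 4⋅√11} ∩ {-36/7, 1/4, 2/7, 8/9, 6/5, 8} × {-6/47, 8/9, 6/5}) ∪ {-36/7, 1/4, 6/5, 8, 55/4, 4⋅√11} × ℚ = {-36/7, 1/4, 6/5, 8, 55/4, 4⋅√11} × ℚ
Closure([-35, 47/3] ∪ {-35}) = [-35, 47/3]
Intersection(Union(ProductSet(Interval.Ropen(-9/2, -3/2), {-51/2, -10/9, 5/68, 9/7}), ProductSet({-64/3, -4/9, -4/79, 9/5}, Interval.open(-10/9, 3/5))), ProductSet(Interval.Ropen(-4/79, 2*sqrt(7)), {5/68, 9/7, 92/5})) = ProductSet({-4/79, 9/5}, {5/68})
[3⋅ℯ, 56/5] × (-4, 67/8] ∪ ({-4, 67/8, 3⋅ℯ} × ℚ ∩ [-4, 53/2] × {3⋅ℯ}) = [3⋅ℯ, 56/5] × (-4, 67/8]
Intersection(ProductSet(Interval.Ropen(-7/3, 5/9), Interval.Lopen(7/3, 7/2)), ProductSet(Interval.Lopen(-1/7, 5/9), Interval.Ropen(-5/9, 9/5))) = EmptySet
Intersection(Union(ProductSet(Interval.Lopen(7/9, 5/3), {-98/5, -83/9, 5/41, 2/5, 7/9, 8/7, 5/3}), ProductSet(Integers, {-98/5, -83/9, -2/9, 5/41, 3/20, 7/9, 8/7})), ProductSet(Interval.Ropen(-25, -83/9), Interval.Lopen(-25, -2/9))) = ProductSet(Range(-25, -9, 1), {-98/5, -83/9, -2/9})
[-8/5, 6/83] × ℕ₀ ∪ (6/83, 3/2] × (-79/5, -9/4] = ([-8/5, 6/83] × ℕ₀) ∪ ((6/83, 3/2] × (-79/5, -9/4])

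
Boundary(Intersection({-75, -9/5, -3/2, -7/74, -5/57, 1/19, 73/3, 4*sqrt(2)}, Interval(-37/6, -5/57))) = {-9/5, -3/2, -7/74, -5/57}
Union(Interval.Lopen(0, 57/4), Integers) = Union(Integers, Interval(0, 57/4))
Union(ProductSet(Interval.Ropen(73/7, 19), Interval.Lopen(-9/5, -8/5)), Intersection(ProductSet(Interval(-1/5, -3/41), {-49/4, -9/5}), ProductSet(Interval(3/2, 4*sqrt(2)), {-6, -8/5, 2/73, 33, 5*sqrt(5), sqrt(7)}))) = ProductSet(Interval.Ropen(73/7, 19), Interval.Lopen(-9/5, -8/5))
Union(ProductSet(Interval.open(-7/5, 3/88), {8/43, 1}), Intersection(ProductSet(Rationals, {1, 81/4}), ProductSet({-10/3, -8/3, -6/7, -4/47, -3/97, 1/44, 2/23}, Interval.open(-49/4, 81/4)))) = Union(ProductSet({-10/3, -8/3, -6/7, -4/47, -3/97, 1/44, 2/23}, {1}), ProductSet(Interval.open(-7/5, 3/88), {8/43, 1}))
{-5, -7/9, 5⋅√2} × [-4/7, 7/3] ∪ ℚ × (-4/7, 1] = (ℚ × (-4/7, 1]) ∪ ({-5, -7/9, 5⋅√2} × [-4/7, 7/3])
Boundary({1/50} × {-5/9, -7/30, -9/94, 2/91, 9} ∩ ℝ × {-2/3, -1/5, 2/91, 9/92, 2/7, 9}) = {1/50} × {2/91, 9}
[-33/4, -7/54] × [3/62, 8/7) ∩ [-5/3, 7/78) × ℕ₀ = [-5/3, -7/54] × {1}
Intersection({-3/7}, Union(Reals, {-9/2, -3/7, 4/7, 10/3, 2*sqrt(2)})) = {-3/7}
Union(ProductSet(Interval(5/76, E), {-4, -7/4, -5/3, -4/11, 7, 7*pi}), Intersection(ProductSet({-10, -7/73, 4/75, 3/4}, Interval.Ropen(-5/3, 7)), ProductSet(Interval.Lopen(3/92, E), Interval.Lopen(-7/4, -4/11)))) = Union(ProductSet({4/75, 3/4}, Interval(-5/3, -4/11)), ProductSet(Interval(5/76, E), {-4, -7/4, -5/3, -4/11, 7, 7*pi}))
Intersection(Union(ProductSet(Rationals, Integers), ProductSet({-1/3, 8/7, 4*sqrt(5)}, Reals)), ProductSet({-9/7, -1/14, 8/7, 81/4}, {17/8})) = ProductSet({8/7}, {17/8})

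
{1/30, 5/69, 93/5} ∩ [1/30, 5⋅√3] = {1/30, 5/69}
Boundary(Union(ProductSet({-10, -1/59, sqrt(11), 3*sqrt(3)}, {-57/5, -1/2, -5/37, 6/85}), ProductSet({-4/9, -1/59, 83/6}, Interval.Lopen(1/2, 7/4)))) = Union(ProductSet({-4/9, -1/59, 83/6}, Interval(1/2, 7/4)), ProductSet({-10, -1/59, sqrt(11), 3*sqrt(3)}, {-57/5, -1/2, -5/37, 6/85}))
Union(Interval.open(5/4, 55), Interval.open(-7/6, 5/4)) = Union(Interval.open(-7/6, 5/4), Interval.open(5/4, 55))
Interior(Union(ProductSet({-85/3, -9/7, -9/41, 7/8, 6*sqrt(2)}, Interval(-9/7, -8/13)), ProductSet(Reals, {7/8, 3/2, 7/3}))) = EmptySet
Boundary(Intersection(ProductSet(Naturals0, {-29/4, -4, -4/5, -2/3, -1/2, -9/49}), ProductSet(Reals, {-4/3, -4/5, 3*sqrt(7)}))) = ProductSet(Naturals0, {-4/5})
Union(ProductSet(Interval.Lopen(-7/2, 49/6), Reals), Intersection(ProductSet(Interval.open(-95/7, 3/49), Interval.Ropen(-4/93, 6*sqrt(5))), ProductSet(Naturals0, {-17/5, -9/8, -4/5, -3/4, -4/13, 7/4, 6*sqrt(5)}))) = ProductSet(Interval.Lopen(-7/2, 49/6), Reals)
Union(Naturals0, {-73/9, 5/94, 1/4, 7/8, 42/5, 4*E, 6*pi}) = Union({-73/9, 5/94, 1/4, 7/8, 42/5, 4*E, 6*pi}, Naturals0)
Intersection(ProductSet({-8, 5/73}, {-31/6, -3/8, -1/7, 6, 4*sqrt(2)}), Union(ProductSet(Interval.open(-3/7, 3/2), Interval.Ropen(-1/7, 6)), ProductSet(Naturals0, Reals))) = ProductSet({5/73}, {-1/7, 4*sqrt(2)})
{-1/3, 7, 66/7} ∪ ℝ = ℝ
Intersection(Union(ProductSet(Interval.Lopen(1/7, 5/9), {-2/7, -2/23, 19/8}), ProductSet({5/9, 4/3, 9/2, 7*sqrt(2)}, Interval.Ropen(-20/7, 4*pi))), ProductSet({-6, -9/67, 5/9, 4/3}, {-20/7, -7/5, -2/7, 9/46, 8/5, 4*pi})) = ProductSet({5/9, 4/3}, {-20/7, -7/5, -2/7, 9/46, 8/5})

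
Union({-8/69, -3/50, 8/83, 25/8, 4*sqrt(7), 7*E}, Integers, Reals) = Reals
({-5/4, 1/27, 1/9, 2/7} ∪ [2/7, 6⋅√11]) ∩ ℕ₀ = {1, 2, …, 19}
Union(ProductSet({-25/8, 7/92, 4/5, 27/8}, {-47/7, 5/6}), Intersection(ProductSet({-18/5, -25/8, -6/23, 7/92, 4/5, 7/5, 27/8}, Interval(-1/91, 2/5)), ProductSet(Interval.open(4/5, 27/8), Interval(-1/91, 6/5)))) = Union(ProductSet({7/5}, Interval(-1/91, 2/5)), ProductSet({-25/8, 7/92, 4/5, 27/8}, {-47/7, 5/6}))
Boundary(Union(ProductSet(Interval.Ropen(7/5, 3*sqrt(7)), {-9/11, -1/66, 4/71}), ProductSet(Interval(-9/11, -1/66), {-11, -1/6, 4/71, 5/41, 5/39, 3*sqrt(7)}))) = Union(ProductSet(Interval(-9/11, -1/66), {-11, -1/6, 4/71, 5/41, 5/39, 3*sqrt(7)}), ProductSet(Interval(7/5, 3*sqrt(7)), {-9/11, -1/66, 4/71}))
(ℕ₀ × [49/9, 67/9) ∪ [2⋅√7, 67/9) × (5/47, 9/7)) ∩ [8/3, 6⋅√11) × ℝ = ({3, 4, …, 19} × [49/9, 67/9)) ∪ ([2⋅√7, 67/9) × (5/47, 9/7))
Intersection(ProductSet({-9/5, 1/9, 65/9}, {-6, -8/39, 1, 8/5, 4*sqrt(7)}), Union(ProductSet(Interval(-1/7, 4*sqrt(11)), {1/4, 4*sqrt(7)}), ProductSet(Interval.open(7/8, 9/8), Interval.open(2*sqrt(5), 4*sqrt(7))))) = ProductSet({1/9, 65/9}, {4*sqrt(7)})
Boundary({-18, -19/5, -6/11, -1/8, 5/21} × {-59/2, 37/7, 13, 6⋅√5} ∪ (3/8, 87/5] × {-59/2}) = ([3/8, 87/5] × {-59/2}) ∪ ({-18, -19/5, -6/11, -1/8, 5/21} × {-59/2, 37/7, 13, 6⋅√5})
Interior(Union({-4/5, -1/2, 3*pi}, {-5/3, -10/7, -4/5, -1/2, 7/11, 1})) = EmptySet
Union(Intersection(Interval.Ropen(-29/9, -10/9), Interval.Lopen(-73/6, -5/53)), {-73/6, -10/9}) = Union({-73/6}, Interval(-29/9, -10/9))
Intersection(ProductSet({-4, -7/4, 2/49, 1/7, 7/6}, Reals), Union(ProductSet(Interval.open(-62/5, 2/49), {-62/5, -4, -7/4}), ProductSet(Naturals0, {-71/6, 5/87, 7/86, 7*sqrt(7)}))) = ProductSet({-4, -7/4}, {-62/5, -4, -7/4})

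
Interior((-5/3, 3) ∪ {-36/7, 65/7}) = (-5/3, 3)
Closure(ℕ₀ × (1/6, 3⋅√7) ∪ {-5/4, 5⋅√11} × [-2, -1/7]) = (ℕ₀ × [1/6, 3⋅√7]) ∪ ({-5/4, 5⋅√11} × [-2, -1/7])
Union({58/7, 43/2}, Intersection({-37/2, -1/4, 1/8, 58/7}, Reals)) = {-37/2, -1/4, 1/8, 58/7, 43/2}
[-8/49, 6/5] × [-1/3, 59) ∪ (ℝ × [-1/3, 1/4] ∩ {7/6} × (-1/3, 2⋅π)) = [-8/49, 6/5] × [-1/3, 59)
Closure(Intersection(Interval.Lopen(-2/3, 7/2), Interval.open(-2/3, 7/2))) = Interval(-2/3, 7/2)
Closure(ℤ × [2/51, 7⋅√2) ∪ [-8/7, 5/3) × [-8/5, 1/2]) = (ℤ × [2/51, 7⋅√2]) ∪ ([-8/7, 5/3] × [-8/5, 1/2])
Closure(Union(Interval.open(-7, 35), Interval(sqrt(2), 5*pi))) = Interval(-7, 35)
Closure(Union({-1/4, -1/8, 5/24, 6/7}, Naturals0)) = Union({-1/4, -1/8, 5/24, 6/7}, Naturals0)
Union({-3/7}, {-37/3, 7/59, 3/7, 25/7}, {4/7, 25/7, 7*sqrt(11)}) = {-37/3, -3/7, 7/59, 3/7, 4/7, 25/7, 7*sqrt(11)}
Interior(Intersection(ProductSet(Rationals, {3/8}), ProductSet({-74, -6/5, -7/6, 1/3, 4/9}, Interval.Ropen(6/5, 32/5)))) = EmptySet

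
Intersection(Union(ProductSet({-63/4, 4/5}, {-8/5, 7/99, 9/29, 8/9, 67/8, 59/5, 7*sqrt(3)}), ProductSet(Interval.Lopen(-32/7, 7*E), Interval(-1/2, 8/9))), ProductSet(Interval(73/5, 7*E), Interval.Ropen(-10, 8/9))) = ProductSet(Interval(73/5, 7*E), Interval.Ropen(-1/2, 8/9))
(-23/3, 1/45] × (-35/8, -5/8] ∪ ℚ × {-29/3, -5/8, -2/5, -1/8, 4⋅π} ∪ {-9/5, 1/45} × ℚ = ({-9/5, 1/45} × ℚ) ∪ (ℚ × {-29/3, -5/8, -2/5, -1/8, 4⋅π}) ∪ ((-23/3, 1/45] × (-35/8, -5/8])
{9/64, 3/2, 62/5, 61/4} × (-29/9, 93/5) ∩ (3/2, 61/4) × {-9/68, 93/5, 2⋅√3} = {62/5} × {-9/68, 2⋅√3}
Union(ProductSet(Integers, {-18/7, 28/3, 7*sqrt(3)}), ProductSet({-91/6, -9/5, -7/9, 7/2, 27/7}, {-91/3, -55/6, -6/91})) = Union(ProductSet({-91/6, -9/5, -7/9, 7/2, 27/7}, {-91/3, -55/6, -6/91}), ProductSet(Integers, {-18/7, 28/3, 7*sqrt(3)}))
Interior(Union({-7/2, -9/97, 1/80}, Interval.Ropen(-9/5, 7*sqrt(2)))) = Interval.open(-9/5, 7*sqrt(2))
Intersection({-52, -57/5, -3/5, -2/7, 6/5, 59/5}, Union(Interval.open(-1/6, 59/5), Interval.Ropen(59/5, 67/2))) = {6/5, 59/5}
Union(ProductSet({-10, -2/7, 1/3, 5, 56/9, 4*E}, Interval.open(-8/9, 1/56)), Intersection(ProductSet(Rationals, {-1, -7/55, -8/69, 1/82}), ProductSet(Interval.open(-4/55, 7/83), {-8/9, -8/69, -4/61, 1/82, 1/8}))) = Union(ProductSet({-10, -2/7, 1/3, 5, 56/9, 4*E}, Interval.open(-8/9, 1/56)), ProductSet(Intersection(Interval.open(-4/55, 7/83), Rationals), {-8/69, 1/82}))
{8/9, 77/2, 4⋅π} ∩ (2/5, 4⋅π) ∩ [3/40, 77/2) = {8/9}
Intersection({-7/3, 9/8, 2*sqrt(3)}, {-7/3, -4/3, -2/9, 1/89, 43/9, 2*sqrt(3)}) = {-7/3, 2*sqrt(3)}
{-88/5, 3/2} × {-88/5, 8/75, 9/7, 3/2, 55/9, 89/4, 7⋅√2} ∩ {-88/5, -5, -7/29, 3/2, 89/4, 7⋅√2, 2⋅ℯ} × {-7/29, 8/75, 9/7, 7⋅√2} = {-88/5, 3/2} × {8/75, 9/7, 7⋅√2}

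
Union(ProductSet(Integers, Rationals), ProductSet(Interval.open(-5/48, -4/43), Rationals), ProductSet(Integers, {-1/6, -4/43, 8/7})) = ProductSet(Union(Integers, Interval.open(-5/48, -4/43)), Rationals)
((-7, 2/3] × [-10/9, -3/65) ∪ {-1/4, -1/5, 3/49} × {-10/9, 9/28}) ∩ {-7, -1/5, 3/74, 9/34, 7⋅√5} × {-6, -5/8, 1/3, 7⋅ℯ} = {-1/5, 3/74, 9/34} × {-5/8}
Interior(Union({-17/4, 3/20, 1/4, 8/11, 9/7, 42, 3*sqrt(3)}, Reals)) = Reals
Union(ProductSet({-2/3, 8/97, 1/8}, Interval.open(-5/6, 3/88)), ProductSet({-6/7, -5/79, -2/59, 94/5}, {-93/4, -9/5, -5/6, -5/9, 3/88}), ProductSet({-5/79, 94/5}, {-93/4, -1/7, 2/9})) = Union(ProductSet({-5/79, 94/5}, {-93/4, -1/7, 2/9}), ProductSet({-2/3, 8/97, 1/8}, Interval.open(-5/6, 3/88)), ProductSet({-6/7, -5/79, -2/59, 94/5}, {-93/4, -9/5, -5/6, -5/9, 3/88}))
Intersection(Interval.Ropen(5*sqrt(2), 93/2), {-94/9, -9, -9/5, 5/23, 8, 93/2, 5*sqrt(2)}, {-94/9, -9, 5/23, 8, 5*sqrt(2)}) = {8, 5*sqrt(2)}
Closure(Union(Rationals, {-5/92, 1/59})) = Reals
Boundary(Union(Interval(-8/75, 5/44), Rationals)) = Union(Interval(-oo, -8/75), Interval(5/44, oo))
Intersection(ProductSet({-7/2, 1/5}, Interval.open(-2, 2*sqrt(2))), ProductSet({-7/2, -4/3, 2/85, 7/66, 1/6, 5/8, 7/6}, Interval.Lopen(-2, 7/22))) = ProductSet({-7/2}, Interval.Lopen(-2, 7/22))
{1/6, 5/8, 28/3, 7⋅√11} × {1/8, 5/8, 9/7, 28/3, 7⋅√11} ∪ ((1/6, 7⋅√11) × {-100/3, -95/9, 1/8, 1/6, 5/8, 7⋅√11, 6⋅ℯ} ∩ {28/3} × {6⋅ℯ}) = ({28/3} × {6⋅ℯ}) ∪ ({1/6, 5/8, 28/3, 7⋅√11} × {1/8, 5/8, 9/7, 28/3, 7⋅√11})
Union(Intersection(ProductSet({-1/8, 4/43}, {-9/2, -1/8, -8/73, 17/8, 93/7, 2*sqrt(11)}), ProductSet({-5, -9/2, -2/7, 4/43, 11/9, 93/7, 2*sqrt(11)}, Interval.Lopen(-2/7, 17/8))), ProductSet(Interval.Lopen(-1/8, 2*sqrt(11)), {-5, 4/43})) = Union(ProductSet({4/43}, {-1/8, -8/73, 17/8}), ProductSet(Interval.Lopen(-1/8, 2*sqrt(11)), {-5, 4/43}))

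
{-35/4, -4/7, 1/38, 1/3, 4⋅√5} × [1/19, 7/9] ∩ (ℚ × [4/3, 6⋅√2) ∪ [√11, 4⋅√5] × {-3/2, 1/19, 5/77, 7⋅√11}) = {4⋅√5} × {1/19, 5/77}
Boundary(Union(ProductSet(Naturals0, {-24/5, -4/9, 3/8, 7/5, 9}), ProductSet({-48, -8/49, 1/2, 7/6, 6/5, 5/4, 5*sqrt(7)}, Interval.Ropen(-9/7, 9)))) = Union(ProductSet({-48, -8/49, 1/2, 7/6, 6/5, 5/4, 5*sqrt(7)}, Interval(-9/7, 9)), ProductSet(Naturals0, {-24/5, -4/9, 3/8, 7/5, 9}))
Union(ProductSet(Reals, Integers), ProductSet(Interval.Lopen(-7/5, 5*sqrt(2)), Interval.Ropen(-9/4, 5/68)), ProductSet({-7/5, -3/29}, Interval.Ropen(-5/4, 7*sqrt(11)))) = Union(ProductSet({-7/5, -3/29}, Interval.Ropen(-5/4, 7*sqrt(11))), ProductSet(Interval.Lopen(-7/5, 5*sqrt(2)), Interval.Ropen(-9/4, 5/68)), ProductSet(Reals, Integers))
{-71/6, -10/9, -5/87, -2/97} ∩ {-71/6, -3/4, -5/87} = {-71/6, -5/87}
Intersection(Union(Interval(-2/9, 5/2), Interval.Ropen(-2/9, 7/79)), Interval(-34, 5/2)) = Interval(-2/9, 5/2)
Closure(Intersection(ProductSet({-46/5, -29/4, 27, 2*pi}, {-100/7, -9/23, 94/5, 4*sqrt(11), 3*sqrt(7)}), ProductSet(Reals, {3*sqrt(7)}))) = ProductSet({-46/5, -29/4, 27, 2*pi}, {3*sqrt(7)})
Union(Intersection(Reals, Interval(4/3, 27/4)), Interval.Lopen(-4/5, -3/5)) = Union(Interval.Lopen(-4/5, -3/5), Interval(4/3, 27/4))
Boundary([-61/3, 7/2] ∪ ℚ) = (-∞, -61/3] ∪ [7/2, ∞)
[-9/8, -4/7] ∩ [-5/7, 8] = [-5/7, -4/7]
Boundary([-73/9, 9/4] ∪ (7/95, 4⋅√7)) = {-73/9, 4⋅√7}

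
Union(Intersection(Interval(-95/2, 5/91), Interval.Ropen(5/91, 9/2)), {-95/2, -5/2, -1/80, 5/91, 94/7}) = {-95/2, -5/2, -1/80, 5/91, 94/7}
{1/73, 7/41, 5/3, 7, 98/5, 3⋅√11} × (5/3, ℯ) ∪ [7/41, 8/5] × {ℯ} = ([7/41, 8/5] × {ℯ}) ∪ ({1/73, 7/41, 5/3, 7, 98/5, 3⋅√11} × (5/3, ℯ))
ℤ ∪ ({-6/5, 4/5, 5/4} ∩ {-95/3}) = ℤ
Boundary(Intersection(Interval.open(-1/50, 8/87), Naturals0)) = Range(0, 1, 1)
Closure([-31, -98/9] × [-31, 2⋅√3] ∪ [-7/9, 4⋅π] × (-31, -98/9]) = ([-7/9, 4⋅π] × [-31, -98/9]) ∪ ([-31, -98/9] × [-31, 2⋅√3])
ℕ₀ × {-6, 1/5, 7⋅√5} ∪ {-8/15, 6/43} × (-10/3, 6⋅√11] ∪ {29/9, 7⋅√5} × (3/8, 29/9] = (ℕ₀ × {-6, 1/5, 7⋅√5}) ∪ ({-8/15, 6/43} × (-10/3, 6⋅√11]) ∪ ({29/9, 7⋅√5} × (3/8, 29/9])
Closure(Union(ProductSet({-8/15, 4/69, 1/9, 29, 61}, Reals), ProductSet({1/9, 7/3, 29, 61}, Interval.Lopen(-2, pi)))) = Union(ProductSet({1/9, 7/3, 29, 61}, Interval(-2, pi)), ProductSet({-8/15, 4/69, 1/9, 29, 61}, Reals))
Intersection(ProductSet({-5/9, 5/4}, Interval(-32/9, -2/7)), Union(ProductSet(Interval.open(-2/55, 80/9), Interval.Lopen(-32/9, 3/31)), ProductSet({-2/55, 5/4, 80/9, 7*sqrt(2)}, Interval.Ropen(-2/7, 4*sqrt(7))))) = ProductSet({5/4}, Interval.Lopen(-32/9, -2/7))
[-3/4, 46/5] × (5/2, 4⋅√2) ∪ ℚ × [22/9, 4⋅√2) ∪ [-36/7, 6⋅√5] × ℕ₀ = ([-36/7, 6⋅√5] × ℕ₀) ∪ (ℚ × [22/9, 4⋅√2)) ∪ ([-3/4, 46/5] × (5/2, 4⋅√2))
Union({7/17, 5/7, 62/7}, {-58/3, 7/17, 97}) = {-58/3, 7/17, 5/7, 62/7, 97}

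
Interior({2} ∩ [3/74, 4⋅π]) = ∅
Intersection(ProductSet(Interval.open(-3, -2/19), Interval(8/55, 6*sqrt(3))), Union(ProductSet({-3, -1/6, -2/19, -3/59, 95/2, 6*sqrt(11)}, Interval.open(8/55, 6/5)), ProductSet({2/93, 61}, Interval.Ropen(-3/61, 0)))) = ProductSet({-1/6}, Interval.open(8/55, 6/5))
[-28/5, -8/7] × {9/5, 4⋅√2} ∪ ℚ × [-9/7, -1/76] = (ℚ × [-9/7, -1/76]) ∪ ([-28/5, -8/7] × {9/5, 4⋅√2})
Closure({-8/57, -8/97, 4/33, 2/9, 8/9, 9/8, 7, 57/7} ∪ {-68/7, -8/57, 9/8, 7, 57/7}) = {-68/7, -8/57, -8/97, 4/33, 2/9, 8/9, 9/8, 7, 57/7}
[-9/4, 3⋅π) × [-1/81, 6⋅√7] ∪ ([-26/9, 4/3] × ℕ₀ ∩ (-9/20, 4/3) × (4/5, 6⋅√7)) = [-9/4, 3⋅π) × [-1/81, 6⋅√7]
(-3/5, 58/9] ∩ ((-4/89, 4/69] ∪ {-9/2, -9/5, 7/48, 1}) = (-4/89, 4/69] ∪ {7/48, 1}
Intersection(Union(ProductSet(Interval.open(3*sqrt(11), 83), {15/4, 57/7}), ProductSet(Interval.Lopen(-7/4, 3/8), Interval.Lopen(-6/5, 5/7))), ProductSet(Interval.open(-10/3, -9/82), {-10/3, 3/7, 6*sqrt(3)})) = ProductSet(Interval.open(-7/4, -9/82), {3/7})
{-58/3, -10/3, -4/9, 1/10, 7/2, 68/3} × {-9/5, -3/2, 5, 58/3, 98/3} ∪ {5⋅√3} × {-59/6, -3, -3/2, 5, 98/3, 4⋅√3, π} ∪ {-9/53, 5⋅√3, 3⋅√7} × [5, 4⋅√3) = ({-58/3, -10/3, -4/9, 1/10, 7/2, 68/3} × {-9/5, -3/2, 5, 58/3, 98/3}) ∪ ({5⋅√3} × {-59/6, -3, -3/2, 5, 98/3, 4⋅√3, π}) ∪ ({-9/53, 5⋅√3, 3⋅√7} × [5, 4⋅√3))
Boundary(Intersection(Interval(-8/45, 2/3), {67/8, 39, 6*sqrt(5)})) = EmptySet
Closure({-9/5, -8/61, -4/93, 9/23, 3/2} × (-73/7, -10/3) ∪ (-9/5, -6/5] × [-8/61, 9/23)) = ({-9/5, -6/5} × [-8/61, 9/23]) ∪ ([-9/5, -6/5] × {-8/61, 9/23}) ∪ ((-9/5, -6/5] × [-8/61, 9/23)) ∪ ({-9/5, -8/61, -4/93, 9/23, 3/2} × [-73/7, -10/3])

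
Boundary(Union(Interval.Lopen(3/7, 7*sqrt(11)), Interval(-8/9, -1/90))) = {-8/9, -1/90, 3/7, 7*sqrt(11)}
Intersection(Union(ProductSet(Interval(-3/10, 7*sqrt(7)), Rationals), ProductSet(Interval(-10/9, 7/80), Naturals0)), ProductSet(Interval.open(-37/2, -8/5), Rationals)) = EmptySet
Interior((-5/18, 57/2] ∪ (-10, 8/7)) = (-10, 57/2)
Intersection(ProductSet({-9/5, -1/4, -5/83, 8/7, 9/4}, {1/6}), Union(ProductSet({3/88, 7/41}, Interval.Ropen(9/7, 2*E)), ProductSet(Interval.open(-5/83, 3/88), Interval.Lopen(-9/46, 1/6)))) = EmptySet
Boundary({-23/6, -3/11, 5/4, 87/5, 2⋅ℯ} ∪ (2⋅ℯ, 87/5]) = {-23/6, -3/11, 5/4, 87/5, 2⋅ℯ}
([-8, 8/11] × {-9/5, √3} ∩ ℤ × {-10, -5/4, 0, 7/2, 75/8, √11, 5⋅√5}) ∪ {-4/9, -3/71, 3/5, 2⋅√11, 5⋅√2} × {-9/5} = {-4/9, -3/71, 3/5, 2⋅√11, 5⋅√2} × {-9/5}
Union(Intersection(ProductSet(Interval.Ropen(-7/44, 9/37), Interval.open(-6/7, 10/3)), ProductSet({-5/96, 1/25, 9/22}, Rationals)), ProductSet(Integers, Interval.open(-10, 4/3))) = Union(ProductSet({-5/96, 1/25}, Intersection(Interval.open(-6/7, 10/3), Rationals)), ProductSet(Integers, Interval.open(-10, 4/3)))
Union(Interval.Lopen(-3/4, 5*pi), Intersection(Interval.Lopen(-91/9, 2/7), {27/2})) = Interval.Lopen(-3/4, 5*pi)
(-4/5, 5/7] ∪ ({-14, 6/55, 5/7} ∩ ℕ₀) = (-4/5, 5/7]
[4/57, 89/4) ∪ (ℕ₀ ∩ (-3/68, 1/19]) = {0} ∪ [4/57, 89/4)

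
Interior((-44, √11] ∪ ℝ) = (-∞, ∞)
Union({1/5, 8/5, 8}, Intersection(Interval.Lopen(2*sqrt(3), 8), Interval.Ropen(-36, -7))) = {1/5, 8/5, 8}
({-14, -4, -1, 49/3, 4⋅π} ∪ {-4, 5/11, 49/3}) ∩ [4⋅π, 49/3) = {4⋅π}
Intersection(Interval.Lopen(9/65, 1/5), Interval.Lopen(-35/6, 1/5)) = Interval.Lopen(9/65, 1/5)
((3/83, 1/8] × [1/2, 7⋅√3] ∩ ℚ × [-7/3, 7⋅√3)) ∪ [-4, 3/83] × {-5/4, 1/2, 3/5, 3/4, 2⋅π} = ([-4, 3/83] × {-5/4, 1/2, 3/5, 3/4, 2⋅π}) ∪ ((ℚ ∩ (3/83, 1/8]) × [1/2, 7⋅√3))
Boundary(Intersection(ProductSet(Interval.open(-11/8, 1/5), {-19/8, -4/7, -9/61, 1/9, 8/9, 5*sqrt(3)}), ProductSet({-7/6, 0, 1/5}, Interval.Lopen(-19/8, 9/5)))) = ProductSet({-7/6, 0}, {-4/7, -9/61, 1/9, 8/9})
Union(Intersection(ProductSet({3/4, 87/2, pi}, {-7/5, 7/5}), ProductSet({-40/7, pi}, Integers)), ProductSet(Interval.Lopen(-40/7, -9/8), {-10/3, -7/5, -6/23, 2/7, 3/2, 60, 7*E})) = ProductSet(Interval.Lopen(-40/7, -9/8), {-10/3, -7/5, -6/23, 2/7, 3/2, 60, 7*E})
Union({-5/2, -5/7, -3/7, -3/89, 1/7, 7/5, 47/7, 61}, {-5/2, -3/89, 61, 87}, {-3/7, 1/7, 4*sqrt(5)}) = {-5/2, -5/7, -3/7, -3/89, 1/7, 7/5, 47/7, 61, 87, 4*sqrt(5)}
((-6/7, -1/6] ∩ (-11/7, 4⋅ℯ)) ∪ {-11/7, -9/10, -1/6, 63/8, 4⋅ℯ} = {-11/7, -9/10, 63/8, 4⋅ℯ} ∪ (-6/7, -1/6]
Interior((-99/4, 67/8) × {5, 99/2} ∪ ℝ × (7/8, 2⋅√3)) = ℝ × (7/8, 2⋅√3)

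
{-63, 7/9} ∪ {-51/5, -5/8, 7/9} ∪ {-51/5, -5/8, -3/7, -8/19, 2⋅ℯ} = {-63, -51/5, -5/8, -3/7, -8/19, 7/9, 2⋅ℯ}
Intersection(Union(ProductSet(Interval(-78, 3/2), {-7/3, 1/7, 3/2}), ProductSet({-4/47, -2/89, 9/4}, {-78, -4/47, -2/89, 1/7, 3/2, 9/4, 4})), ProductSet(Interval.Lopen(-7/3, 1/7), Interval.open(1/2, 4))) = Union(ProductSet({-4/47, -2/89}, {3/2, 9/4}), ProductSet(Interval.Lopen(-7/3, 1/7), {3/2}))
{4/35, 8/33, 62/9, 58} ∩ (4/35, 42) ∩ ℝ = {8/33, 62/9}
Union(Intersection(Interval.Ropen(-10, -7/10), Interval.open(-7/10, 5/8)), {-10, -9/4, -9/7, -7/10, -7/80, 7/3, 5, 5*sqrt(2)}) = {-10, -9/4, -9/7, -7/10, -7/80, 7/3, 5, 5*sqrt(2)}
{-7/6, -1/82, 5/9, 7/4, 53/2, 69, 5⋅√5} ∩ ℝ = {-7/6, -1/82, 5/9, 7/4, 53/2, 69, 5⋅√5}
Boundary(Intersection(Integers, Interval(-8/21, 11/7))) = Range(0, 2, 1)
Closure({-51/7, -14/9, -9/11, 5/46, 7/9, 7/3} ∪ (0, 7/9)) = {-51/7, -14/9, -9/11, 7/3} ∪ [0, 7/9]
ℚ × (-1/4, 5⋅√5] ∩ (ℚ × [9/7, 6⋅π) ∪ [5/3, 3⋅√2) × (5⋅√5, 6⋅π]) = ℚ × [9/7, 5⋅√5]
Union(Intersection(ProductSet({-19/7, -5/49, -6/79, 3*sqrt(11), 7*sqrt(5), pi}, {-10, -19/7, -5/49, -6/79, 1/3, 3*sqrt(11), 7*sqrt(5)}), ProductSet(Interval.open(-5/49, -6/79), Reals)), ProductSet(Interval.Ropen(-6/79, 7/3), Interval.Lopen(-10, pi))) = ProductSet(Interval.Ropen(-6/79, 7/3), Interval.Lopen(-10, pi))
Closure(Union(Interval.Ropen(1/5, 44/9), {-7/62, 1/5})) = Union({-7/62}, Interval(1/5, 44/9))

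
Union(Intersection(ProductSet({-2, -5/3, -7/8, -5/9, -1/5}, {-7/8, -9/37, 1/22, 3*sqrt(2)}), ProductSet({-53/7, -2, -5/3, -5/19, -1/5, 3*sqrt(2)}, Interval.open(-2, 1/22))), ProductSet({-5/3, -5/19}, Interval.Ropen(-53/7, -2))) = Union(ProductSet({-5/3, -5/19}, Interval.Ropen(-53/7, -2)), ProductSet({-2, -5/3, -1/5}, {-7/8, -9/37}))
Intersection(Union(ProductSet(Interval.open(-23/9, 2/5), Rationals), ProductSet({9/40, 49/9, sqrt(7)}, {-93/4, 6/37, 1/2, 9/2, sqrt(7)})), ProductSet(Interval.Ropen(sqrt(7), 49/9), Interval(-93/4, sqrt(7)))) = ProductSet({sqrt(7)}, {-93/4, 6/37, 1/2, sqrt(7)})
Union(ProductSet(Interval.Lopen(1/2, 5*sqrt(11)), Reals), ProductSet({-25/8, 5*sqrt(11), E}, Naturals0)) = Union(ProductSet({-25/8, 5*sqrt(11), E}, Naturals0), ProductSet(Interval.Lopen(1/2, 5*sqrt(11)), Reals))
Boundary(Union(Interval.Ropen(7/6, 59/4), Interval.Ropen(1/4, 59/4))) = {1/4, 59/4}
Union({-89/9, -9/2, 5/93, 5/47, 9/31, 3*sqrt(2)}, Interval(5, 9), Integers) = Union({-89/9, -9/2, 5/93, 5/47, 9/31, 3*sqrt(2)}, Integers, Interval(5, 9))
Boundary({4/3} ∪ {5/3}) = {4/3, 5/3}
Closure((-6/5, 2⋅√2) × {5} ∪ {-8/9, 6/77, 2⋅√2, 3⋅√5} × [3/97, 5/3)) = ([-6/5, 2⋅√2] × {5}) ∪ ({-8/9, 6/77, 2⋅√2, 3⋅√5} × [3/97, 5/3])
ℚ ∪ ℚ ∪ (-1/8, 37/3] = ℚ ∪ [-1/8, 37/3]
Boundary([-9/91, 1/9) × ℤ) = [-9/91, 1/9] × ℤ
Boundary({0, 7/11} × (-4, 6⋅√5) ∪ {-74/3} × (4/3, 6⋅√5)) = ({-74/3} × [4/3, 6⋅√5]) ∪ ({0, 7/11} × [-4, 6⋅√5])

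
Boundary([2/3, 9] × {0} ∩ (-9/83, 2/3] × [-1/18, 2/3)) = {2/3} × {0}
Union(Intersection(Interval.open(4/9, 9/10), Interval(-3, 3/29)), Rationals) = Rationals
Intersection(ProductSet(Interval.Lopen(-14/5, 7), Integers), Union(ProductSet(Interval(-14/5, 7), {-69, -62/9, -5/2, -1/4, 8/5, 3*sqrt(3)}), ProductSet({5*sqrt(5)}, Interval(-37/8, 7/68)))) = ProductSet(Interval.Lopen(-14/5, 7), {-69})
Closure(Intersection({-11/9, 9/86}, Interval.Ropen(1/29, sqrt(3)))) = {9/86}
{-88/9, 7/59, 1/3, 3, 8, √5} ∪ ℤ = ℤ ∪ {-88/9, 7/59, 1/3, √5}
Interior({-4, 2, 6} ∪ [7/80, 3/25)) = (7/80, 3/25)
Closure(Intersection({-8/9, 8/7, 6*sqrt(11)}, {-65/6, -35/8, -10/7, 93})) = EmptySet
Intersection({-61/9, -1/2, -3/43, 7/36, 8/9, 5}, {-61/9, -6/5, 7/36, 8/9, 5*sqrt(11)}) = {-61/9, 7/36, 8/9}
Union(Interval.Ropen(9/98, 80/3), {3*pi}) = Interval.Ropen(9/98, 80/3)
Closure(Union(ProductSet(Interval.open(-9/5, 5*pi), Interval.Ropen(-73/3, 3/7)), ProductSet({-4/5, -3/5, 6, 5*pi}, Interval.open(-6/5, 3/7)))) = Union(ProductSet({-9/5, 5*pi}, Interval(-73/3, 3/7)), ProductSet({-4/5, -3/5, 6, 5*pi}, Interval.open(-6/5, 3/7)), ProductSet(Interval(-9/5, 5*pi), {-73/3, 3/7}), ProductSet(Interval.open(-9/5, 5*pi), Interval.Ropen(-73/3, 3/7)))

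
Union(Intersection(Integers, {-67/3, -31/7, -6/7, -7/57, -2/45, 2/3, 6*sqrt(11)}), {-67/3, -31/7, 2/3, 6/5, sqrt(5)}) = {-67/3, -31/7, 2/3, 6/5, sqrt(5)}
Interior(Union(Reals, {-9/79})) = Reals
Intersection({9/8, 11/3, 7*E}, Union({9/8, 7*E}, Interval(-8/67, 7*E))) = {9/8, 11/3, 7*E}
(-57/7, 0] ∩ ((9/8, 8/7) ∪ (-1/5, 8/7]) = (-1/5, 0]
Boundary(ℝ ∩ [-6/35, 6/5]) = {-6/35, 6/5}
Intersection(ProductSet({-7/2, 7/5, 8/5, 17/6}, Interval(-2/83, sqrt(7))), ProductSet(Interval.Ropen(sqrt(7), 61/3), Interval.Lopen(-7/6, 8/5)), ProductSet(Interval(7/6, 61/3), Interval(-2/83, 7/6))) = ProductSet({17/6}, Interval(-2/83, 7/6))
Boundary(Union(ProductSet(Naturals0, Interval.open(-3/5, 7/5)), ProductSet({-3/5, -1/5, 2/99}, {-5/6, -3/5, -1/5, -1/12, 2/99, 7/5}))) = Union(ProductSet({-3/5, -1/5, 2/99}, {-5/6, -3/5, -1/5, -1/12, 2/99, 7/5}), ProductSet(Naturals0, Interval(-3/5, 7/5)))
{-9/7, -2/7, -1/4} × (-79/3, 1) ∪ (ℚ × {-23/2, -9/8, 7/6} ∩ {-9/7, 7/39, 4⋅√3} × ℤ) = {-9/7, -2/7, -1/4} × (-79/3, 1)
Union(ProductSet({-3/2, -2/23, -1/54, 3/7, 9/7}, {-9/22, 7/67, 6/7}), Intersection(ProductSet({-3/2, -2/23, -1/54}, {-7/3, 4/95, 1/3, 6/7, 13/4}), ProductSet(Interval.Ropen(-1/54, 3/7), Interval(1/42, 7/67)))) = Union(ProductSet({-1/54}, {4/95}), ProductSet({-3/2, -2/23, -1/54, 3/7, 9/7}, {-9/22, 7/67, 6/7}))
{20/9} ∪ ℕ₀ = ℕ₀ ∪ {20/9}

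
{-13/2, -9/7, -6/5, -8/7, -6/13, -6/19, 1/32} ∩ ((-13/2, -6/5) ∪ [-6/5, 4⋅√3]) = {-9/7, -6/5, -8/7, -6/13, -6/19, 1/32}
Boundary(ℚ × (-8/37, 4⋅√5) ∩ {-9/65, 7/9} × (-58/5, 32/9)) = {-9/65, 7/9} × [-8/37, 32/9]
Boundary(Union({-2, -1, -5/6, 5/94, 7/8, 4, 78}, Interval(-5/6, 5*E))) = {-2, -1, -5/6, 78, 5*E}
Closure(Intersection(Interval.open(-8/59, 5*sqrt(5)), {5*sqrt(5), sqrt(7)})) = {sqrt(7)}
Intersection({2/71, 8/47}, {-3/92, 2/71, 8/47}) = {2/71, 8/47}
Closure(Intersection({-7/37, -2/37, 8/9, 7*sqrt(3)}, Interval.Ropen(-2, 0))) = {-7/37, -2/37}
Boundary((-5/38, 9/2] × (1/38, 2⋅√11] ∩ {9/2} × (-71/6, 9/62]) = {9/2} × [1/38, 9/62]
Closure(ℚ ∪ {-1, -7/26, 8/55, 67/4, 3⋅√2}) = ℝ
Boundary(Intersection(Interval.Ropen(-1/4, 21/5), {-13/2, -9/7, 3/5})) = {3/5}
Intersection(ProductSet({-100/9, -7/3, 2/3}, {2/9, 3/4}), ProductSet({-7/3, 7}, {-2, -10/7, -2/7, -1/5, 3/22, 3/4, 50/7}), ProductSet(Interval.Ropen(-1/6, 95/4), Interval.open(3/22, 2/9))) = EmptySet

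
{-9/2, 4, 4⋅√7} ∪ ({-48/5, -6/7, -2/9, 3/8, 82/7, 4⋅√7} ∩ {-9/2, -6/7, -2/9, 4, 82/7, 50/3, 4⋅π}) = {-9/2, -6/7, -2/9, 4, 82/7, 4⋅√7}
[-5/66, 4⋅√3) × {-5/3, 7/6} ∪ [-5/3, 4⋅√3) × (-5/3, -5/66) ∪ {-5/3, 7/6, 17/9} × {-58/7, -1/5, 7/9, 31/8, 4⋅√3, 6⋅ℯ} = ([-5/66, 4⋅√3) × {-5/3, 7/6}) ∪ ([-5/3, 4⋅√3) × (-5/3, -5/66)) ∪ ({-5/3, 7/6, 17/9} × {-58/7, -1/5, 7/9, 31/8, 4⋅√3, 6⋅ℯ})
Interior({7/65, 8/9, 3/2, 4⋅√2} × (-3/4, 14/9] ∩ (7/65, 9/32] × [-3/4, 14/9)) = ∅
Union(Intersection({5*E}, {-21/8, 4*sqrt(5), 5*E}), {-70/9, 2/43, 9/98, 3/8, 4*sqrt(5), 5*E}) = {-70/9, 2/43, 9/98, 3/8, 4*sqrt(5), 5*E}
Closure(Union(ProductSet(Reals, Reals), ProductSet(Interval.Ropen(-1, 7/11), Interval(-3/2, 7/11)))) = ProductSet(Reals, Reals)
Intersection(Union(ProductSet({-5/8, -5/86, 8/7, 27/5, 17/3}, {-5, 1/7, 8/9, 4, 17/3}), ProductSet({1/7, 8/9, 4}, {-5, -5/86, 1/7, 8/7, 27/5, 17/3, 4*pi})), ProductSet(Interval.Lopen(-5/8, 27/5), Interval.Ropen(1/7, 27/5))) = Union(ProductSet({-5/86, 8/7, 27/5}, {1/7, 8/9, 4}), ProductSet({1/7, 8/9, 4}, {1/7, 8/7}))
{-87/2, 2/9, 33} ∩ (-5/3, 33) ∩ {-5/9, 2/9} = {2/9}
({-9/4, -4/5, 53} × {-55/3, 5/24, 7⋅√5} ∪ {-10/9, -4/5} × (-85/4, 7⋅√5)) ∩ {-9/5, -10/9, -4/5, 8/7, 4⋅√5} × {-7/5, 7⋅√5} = ({-10/9, -4/5} × {-7/5}) ∪ ({-4/5} × {7⋅√5})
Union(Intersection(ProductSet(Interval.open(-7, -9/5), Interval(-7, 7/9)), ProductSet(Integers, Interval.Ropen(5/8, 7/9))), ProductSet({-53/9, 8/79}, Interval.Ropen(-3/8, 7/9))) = Union(ProductSet({-53/9, 8/79}, Interval.Ropen(-3/8, 7/9)), ProductSet(Range(-6, -1, 1), Interval.Ropen(5/8, 7/9)))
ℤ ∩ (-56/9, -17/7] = {-6, -5, -4, -3}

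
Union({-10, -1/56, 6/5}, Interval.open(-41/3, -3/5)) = Union({-1/56, 6/5}, Interval.open(-41/3, -3/5))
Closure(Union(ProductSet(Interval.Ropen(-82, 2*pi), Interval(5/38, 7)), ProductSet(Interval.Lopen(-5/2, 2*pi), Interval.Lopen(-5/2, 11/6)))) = Union(ProductSet({2*pi}, Interval(-5/2, 11/6)), ProductSet({-5/2, 2*pi}, Interval(-5/2, 5/38)), ProductSet(Interval(-82, 2*pi), Interval(5/38, 7)), ProductSet(Interval(-5/2, 2*pi), {-5/2}), ProductSet(Interval.Lopen(-5/2, 2*pi), Interval.Lopen(-5/2, 11/6)))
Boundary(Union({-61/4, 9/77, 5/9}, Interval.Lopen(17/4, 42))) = {-61/4, 9/77, 5/9, 17/4, 42}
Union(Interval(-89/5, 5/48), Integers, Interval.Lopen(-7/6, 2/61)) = Union(Integers, Interval(-89/5, 5/48))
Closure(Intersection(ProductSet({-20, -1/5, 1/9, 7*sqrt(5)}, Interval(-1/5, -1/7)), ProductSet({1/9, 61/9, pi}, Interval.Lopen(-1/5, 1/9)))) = ProductSet({1/9}, Interval(-1/5, -1/7))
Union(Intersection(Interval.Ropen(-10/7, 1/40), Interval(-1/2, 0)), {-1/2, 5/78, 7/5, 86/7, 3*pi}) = Union({5/78, 7/5, 86/7, 3*pi}, Interval(-1/2, 0))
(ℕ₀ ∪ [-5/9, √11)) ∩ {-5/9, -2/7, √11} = {-5/9, -2/7}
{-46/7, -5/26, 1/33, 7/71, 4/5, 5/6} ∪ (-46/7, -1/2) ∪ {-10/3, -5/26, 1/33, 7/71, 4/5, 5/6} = [-46/7, -1/2) ∪ {-5/26, 1/33, 7/71, 4/5, 5/6}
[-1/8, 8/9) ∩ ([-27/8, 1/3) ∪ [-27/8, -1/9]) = [-1/8, 1/3)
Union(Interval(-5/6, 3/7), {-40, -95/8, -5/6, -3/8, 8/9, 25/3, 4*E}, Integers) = Union({-95/8, 8/9, 25/3, 4*E}, Integers, Interval(-5/6, 3/7))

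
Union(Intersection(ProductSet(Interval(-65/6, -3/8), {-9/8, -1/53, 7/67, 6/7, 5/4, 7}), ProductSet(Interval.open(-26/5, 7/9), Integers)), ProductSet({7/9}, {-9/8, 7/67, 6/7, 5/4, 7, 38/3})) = Union(ProductSet({7/9}, {-9/8, 7/67, 6/7, 5/4, 7, 38/3}), ProductSet(Interval.Lopen(-26/5, -3/8), {7}))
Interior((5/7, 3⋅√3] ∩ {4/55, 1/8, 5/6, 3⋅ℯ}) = ∅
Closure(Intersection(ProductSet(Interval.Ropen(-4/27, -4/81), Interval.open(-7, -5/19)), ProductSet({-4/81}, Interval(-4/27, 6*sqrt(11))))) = EmptySet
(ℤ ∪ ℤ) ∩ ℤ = ℤ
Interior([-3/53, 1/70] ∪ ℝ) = (-∞, ∞)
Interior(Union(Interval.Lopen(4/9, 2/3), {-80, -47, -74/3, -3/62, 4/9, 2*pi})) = Interval.open(4/9, 2/3)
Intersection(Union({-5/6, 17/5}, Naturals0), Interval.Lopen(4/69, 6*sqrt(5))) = Union({17/5}, Range(1, 14, 1))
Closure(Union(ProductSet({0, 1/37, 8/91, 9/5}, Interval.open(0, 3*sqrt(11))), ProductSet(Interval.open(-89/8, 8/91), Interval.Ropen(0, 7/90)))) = Union(ProductSet({-89/8, 8/91}, Interval(0, 7/90)), ProductSet({0, 1/37, 8/91, 9/5}, Interval(0, 3*sqrt(11))), ProductSet(Interval(-89/8, 8/91), {0, 7/90}), ProductSet(Interval.open(-89/8, 8/91), Interval.Ropen(0, 7/90)))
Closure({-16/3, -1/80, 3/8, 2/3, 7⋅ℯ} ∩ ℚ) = {-16/3, -1/80, 3/8, 2/3}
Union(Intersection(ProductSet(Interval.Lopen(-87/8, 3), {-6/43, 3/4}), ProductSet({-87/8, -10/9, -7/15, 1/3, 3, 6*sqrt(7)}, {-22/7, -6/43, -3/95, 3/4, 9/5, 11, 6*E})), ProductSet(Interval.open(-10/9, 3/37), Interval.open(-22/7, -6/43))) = Union(ProductSet({-10/9, -7/15, 1/3, 3}, {-6/43, 3/4}), ProductSet(Interval.open(-10/9, 3/37), Interval.open(-22/7, -6/43)))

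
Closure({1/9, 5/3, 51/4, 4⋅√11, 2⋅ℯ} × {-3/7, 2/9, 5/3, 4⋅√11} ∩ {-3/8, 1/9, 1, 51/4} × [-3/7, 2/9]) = {1/9, 51/4} × {-3/7, 2/9}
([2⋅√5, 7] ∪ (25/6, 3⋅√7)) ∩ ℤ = {5, 6, 7}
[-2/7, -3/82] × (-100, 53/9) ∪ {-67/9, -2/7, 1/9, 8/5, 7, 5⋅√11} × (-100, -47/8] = ([-2/7, -3/82] × (-100, 53/9)) ∪ ({-67/9, -2/7, 1/9, 8/5, 7, 5⋅√11} × (-100, -47/8])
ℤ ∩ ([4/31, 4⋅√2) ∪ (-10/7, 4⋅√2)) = {-1, 0, …, 5}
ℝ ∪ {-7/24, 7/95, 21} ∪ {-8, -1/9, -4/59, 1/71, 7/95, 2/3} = ℝ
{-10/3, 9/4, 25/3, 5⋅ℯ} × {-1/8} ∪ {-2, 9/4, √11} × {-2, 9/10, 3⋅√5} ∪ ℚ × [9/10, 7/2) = (ℚ × [9/10, 7/2)) ∪ ({-10/3, 9/4, 25/3, 5⋅ℯ} × {-1/8}) ∪ ({-2, 9/4, √11} × {-2, 9/10, 3⋅√5})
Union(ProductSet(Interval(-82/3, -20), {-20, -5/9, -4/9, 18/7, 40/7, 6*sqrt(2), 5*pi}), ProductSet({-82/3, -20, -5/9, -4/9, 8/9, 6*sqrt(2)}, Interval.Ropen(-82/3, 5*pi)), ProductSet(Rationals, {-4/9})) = Union(ProductSet({-82/3, -20, -5/9, -4/9, 8/9, 6*sqrt(2)}, Interval.Ropen(-82/3, 5*pi)), ProductSet(Interval(-82/3, -20), {-20, -5/9, -4/9, 18/7, 40/7, 6*sqrt(2), 5*pi}), ProductSet(Rationals, {-4/9}))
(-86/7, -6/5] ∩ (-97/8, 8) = (-97/8, -6/5]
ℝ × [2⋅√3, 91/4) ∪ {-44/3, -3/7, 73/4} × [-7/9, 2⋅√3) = (ℝ × [2⋅√3, 91/4)) ∪ ({-44/3, -3/7, 73/4} × [-7/9, 2⋅√3))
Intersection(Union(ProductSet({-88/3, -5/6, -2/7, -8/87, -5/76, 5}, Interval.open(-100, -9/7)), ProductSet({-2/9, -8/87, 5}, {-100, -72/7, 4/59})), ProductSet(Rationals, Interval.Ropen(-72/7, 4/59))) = Union(ProductSet({-2/9, -8/87, 5}, {-72/7}), ProductSet({-88/3, -5/6, -2/7, -8/87, -5/76, 5}, Interval.Ropen(-72/7, -9/7)))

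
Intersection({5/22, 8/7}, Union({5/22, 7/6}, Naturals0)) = {5/22}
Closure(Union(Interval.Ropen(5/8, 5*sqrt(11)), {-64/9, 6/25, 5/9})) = Union({-64/9, 6/25, 5/9}, Interval(5/8, 5*sqrt(11)))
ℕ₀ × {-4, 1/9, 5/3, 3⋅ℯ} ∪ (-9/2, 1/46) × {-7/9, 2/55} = ((-9/2, 1/46) × {-7/9, 2/55}) ∪ (ℕ₀ × {-4, 1/9, 5/3, 3⋅ℯ})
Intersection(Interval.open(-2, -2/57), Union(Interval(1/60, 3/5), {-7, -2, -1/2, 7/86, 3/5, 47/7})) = {-1/2}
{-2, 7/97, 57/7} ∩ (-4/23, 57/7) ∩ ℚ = {7/97}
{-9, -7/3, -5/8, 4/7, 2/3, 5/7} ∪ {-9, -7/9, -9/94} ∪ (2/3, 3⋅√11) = {-9, -7/3, -7/9, -5/8, -9/94, 4/7} ∪ [2/3, 3⋅√11)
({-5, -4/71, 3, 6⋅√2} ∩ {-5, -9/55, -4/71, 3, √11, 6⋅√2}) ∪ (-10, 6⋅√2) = (-10, 6⋅√2]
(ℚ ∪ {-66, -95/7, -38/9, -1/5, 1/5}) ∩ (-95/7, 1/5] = ℚ ∩ (-95/7, 1/5]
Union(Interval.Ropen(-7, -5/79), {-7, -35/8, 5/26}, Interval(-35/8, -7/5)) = Union({5/26}, Interval.Ropen(-7, -5/79))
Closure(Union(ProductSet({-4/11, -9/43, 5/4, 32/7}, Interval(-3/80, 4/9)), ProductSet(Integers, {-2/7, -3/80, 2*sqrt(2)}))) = Union(ProductSet({-4/11, -9/43, 5/4, 32/7}, Interval(-3/80, 4/9)), ProductSet(Integers, {-2/7, -3/80, 2*sqrt(2)}))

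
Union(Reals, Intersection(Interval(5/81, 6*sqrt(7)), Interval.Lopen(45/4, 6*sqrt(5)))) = Interval(-oo, oo)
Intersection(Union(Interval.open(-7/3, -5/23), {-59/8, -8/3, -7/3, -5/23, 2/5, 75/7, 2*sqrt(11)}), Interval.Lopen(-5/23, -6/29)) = EmptySet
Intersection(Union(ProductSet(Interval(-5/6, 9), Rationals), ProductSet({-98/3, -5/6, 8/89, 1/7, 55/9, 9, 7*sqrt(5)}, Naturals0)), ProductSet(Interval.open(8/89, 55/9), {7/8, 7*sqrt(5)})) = ProductSet(Interval.open(8/89, 55/9), {7/8})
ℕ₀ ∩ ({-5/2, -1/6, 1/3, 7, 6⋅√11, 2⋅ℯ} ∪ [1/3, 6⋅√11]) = {1, 2, …, 19}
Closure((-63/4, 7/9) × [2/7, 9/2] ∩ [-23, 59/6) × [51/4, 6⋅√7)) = ∅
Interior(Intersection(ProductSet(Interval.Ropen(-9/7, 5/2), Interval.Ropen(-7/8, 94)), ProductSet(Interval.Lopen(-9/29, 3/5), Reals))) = ProductSet(Interval.open(-9/29, 3/5), Interval.open(-7/8, 94))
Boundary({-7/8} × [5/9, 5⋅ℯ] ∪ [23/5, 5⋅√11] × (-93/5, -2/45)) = ({-7/8} × [5/9, 5⋅ℯ]) ∪ ({23/5, 5⋅√11} × [-93/5, -2/45]) ∪ ([23/5, 5⋅√11] × {-93/5, -2/45})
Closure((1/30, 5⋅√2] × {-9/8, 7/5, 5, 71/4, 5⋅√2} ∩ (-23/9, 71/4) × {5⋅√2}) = [1/30, 5⋅√2] × {5⋅√2}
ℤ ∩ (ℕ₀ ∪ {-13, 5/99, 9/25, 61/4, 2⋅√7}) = {-13} ∪ ℕ₀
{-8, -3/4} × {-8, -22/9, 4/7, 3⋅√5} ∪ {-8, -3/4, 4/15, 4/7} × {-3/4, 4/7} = ({-8, -3/4, 4/15, 4/7} × {-3/4, 4/7}) ∪ ({-8, -3/4} × {-8, -22/9, 4/7, 3⋅√5})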